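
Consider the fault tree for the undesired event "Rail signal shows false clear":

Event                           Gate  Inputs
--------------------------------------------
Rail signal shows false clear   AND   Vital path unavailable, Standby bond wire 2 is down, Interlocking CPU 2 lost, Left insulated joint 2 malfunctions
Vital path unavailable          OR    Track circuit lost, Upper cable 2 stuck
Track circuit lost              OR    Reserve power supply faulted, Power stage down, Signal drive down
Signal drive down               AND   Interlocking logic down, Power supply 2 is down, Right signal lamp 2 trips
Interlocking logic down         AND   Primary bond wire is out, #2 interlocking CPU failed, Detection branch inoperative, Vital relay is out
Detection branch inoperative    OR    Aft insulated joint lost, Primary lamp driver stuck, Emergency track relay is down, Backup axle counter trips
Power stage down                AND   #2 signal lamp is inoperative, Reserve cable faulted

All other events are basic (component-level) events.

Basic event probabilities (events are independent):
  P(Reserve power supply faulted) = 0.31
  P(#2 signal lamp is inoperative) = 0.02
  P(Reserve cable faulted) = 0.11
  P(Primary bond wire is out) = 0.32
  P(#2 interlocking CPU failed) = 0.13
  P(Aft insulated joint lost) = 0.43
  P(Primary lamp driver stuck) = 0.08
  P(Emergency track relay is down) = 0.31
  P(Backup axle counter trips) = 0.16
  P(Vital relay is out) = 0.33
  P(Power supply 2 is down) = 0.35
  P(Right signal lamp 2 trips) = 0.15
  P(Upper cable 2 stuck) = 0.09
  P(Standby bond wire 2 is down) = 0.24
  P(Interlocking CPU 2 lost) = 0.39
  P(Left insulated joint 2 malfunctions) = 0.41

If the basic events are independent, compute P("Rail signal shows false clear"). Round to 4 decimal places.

0.0143

P(Power stage down) [AND] = 0.02 × 0.11 = 0.002200
P(Detection branch inoperative) [OR] = 1 − (1−0.43) × (1−0.08) × (1−0.31) × (1−0.16) = 0.696058
P(Interlocking logic down) [AND] = 0.32 × 0.13 × 0.696058 × 0.33 = 0.009555
P(Signal drive down) [AND] = 0.009555 × 0.35 × 0.15 = 0.000502
P(Track circuit lost) [OR] = 1 − (1−0.31) × (1−0.002200) × (1−0.000502) = 0.311864
P(Vital path unavailable) [OR] = 1 − (1−0.311864) × (1−0.09) = 0.373796
P(Rail signal shows false clear) [AND] = 0.373796 × 0.24 × 0.39 × 0.41 = 0.014345
Rounded to 4 decimal places: P(Rail signal shows false clear) ≈ 0.0143.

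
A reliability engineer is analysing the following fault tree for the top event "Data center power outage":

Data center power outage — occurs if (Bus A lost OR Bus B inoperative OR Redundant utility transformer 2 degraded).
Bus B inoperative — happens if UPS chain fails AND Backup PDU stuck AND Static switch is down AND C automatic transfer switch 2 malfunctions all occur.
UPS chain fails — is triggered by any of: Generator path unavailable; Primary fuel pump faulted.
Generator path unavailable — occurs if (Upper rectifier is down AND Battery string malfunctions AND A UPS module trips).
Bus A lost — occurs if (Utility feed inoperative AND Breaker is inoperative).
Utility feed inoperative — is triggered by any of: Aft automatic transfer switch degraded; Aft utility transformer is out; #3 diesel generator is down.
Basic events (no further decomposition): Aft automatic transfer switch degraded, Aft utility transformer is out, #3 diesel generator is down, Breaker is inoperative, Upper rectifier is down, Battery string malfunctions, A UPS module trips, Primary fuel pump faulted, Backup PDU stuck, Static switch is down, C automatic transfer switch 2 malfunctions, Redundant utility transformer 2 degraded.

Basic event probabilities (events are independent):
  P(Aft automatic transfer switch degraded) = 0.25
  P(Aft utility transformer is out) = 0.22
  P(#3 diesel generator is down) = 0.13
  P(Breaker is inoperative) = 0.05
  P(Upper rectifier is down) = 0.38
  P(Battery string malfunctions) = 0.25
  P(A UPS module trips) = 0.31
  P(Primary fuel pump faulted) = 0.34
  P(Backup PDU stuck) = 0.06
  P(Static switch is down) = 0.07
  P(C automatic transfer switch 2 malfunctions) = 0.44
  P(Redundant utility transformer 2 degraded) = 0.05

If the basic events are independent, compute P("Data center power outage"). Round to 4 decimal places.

0.0739

P(Utility feed inoperative) [OR] = 1 − (1−0.25) × (1−0.22) × (1−0.13) = 0.491050
P(Bus A lost) [AND] = 0.491050 × 0.05 = 0.024553
P(Generator path unavailable) [AND] = 0.38 × 0.25 × 0.31 = 0.029450
P(UPS chain fails) [OR] = 1 − (1−0.029450) × (1−0.34) = 0.359437
P(Bus B inoperative) [AND] = 0.359437 × 0.06 × 0.07 × 0.44 = 0.000664
P(Data center power outage) [OR] = 1 − (1−0.024553) × (1−0.000664) × (1−0.05) = 0.073941
Rounded to 4 decimal places: P(Data center power outage) ≈ 0.0739.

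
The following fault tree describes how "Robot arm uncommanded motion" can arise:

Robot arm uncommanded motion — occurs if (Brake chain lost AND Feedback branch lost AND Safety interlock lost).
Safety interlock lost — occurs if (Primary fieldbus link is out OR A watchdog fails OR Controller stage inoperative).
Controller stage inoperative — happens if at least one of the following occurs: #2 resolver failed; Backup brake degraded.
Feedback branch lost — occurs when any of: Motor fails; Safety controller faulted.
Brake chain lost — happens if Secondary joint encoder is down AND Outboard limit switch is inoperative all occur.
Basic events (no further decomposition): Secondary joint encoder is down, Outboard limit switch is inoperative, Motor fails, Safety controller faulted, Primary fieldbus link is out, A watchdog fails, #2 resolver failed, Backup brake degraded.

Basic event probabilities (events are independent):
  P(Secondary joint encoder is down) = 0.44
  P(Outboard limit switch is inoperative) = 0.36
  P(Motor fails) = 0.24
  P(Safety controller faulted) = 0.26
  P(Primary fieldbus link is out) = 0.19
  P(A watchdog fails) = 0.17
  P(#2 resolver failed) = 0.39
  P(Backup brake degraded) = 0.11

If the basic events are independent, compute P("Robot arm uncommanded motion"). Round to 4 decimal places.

0.0440

P(Brake chain lost) [AND] = 0.44 × 0.36 = 0.158400
P(Feedback branch lost) [OR] = 1 − (1−0.24) × (1−0.26) = 0.437600
P(Controller stage inoperative) [OR] = 1 − (1−0.39) × (1−0.11) = 0.457100
P(Safety interlock lost) [OR] = 1 − (1−0.19) × (1−0.17) × (1−0.457100) = 0.635008
P(Robot arm uncommanded motion) [AND] = 0.158400 × 0.437600 × 0.635008 = 0.044016
Rounded to 4 decimal places: P(Robot arm uncommanded motion) ≈ 0.0440.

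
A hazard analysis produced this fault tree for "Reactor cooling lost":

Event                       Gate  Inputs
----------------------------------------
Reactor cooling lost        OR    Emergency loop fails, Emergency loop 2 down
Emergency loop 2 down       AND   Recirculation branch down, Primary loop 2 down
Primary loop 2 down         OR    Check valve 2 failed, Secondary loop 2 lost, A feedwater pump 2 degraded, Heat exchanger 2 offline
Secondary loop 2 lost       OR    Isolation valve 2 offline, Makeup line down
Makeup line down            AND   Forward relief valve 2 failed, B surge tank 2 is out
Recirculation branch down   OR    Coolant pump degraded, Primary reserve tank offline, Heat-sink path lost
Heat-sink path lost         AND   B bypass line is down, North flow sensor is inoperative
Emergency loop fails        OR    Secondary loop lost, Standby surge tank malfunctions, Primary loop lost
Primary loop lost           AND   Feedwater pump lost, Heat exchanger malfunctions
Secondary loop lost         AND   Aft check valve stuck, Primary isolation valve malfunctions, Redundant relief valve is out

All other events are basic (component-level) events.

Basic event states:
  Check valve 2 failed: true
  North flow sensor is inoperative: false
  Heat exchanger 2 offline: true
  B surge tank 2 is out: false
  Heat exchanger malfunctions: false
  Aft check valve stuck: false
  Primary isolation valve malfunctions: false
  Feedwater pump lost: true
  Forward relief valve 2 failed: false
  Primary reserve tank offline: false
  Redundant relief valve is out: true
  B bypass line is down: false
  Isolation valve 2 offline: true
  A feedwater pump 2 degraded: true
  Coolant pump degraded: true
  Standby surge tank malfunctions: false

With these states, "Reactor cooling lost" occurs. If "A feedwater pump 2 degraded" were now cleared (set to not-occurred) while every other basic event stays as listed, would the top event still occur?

Counterfactual: set "A feedwater pump 2 degraded" to not occurred.
Secondary loop lost [AND]: Aft check valve stuck=not, Primary isolation valve malfunctions=not, Redundant relief valve is out=occurs → not all inputs occur → does not occur.
Primary loop lost [AND]: Feedwater pump lost=occurs, Heat exchanger malfunctions=not → not all inputs occur → does not occur.
Emergency loop fails [OR]: Secondary loop lost=not, Standby surge tank malfunctions=not, Primary loop lost=not → no input occurs → does not occur.
Heat-sink path lost [AND]: B bypass line is down=not, North flow sensor is inoperative=not → not all inputs occur → does not occur.
Recirculation branch down [OR]: Coolant pump degraded=occurs, Primary reserve tank offline=not, Heat-sink path lost=not → at least one input occurs → occurs.
Makeup line down [AND]: Forward relief valve 2 failed=not, B surge tank 2 is out=not → not all inputs occur → does not occur.
Secondary loop 2 lost [OR]: Isolation valve 2 offline=occurs, Makeup line down=not → at least one input occurs → occurs.
Primary loop 2 down [OR]: Check valve 2 failed=occurs, Secondary loop 2 lost=occurs, A feedwater pump 2 degraded=not, Heat exchanger 2 offline=occurs → at least one input occurs → occurs.
Emergency loop 2 down [AND]: Recirculation branch down=occurs, Primary loop 2 down=occurs → all inputs occur → occurs.
Reactor cooling lost [OR]: Emergency loop fails=not, Emergency loop 2 down=occurs → at least one input occurs → occurs.

Yes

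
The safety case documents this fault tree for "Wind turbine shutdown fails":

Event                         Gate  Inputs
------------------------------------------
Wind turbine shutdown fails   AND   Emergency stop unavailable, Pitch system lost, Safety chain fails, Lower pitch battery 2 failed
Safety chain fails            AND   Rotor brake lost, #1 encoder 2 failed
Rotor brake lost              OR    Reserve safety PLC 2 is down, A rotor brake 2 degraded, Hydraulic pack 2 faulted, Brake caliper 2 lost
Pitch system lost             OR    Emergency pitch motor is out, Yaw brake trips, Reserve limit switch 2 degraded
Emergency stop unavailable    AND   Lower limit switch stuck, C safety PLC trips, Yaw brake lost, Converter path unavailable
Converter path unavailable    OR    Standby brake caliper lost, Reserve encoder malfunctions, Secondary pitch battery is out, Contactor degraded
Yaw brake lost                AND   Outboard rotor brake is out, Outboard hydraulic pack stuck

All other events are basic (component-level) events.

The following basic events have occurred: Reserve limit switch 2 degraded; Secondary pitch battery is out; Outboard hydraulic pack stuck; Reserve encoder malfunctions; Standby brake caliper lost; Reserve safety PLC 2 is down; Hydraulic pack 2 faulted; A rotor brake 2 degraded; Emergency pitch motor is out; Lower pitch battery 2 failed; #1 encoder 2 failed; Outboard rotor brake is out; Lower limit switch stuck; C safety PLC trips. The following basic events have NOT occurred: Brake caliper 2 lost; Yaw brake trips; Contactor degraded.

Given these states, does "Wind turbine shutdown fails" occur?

Yaw brake lost [AND]: Outboard rotor brake is out=occurs, Outboard hydraulic pack stuck=occurs → all inputs occur → occurs.
Converter path unavailable [OR]: Standby brake caliper lost=occurs, Reserve encoder malfunctions=occurs, Secondary pitch battery is out=occurs, Contactor degraded=not → at least one input occurs → occurs.
Emergency stop unavailable [AND]: Lower limit switch stuck=occurs, C safety PLC trips=occurs, Yaw brake lost=occurs, Converter path unavailable=occurs → all inputs occur → occurs.
Pitch system lost [OR]: Emergency pitch motor is out=occurs, Yaw brake trips=not, Reserve limit switch 2 degraded=occurs → at least one input occurs → occurs.
Rotor brake lost [OR]: Reserve safety PLC 2 is down=occurs, A rotor brake 2 degraded=occurs, Hydraulic pack 2 faulted=occurs, Brake caliper 2 lost=not → at least one input occurs → occurs.
Safety chain fails [AND]: Rotor brake lost=occurs, #1 encoder 2 failed=occurs → all inputs occur → occurs.
Wind turbine shutdown fails [AND]: Emergency stop unavailable=occurs, Pitch system lost=occurs, Safety chain fails=occurs, Lower pitch battery 2 failed=occurs → all inputs occur → occurs.

Yes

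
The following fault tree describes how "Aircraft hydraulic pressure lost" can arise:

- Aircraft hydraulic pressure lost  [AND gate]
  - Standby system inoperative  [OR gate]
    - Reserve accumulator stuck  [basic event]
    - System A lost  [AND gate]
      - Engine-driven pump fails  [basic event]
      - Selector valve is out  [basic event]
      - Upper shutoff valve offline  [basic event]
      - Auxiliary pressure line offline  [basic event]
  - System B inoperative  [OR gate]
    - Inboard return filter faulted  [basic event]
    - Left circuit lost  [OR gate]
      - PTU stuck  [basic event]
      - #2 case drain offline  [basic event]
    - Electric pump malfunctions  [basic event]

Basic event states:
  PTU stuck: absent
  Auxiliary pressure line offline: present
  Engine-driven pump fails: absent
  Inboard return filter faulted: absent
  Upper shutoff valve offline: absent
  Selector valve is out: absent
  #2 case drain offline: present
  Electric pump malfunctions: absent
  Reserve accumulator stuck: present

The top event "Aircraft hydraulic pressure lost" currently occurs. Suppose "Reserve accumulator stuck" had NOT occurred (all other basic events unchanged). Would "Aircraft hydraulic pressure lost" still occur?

Counterfactual: set "Reserve accumulator stuck" to not occurred.
System A lost [AND]: Engine-driven pump fails=not, Selector valve is out=not, Upper shutoff valve offline=not, Auxiliary pressure line offline=occurs → not all inputs occur → does not occur.
Standby system inoperative [OR]: Reserve accumulator stuck=not, System A lost=not → no input occurs → does not occur.
Left circuit lost [OR]: PTU stuck=not, #2 case drain offline=occurs → at least one input occurs → occurs.
System B inoperative [OR]: Inboard return filter faulted=not, Left circuit lost=occurs, Electric pump malfunctions=not → at least one input occurs → occurs.
Aircraft hydraulic pressure lost [AND]: Standby system inoperative=not, System B inoperative=occurs → not all inputs occur → does not occur.

No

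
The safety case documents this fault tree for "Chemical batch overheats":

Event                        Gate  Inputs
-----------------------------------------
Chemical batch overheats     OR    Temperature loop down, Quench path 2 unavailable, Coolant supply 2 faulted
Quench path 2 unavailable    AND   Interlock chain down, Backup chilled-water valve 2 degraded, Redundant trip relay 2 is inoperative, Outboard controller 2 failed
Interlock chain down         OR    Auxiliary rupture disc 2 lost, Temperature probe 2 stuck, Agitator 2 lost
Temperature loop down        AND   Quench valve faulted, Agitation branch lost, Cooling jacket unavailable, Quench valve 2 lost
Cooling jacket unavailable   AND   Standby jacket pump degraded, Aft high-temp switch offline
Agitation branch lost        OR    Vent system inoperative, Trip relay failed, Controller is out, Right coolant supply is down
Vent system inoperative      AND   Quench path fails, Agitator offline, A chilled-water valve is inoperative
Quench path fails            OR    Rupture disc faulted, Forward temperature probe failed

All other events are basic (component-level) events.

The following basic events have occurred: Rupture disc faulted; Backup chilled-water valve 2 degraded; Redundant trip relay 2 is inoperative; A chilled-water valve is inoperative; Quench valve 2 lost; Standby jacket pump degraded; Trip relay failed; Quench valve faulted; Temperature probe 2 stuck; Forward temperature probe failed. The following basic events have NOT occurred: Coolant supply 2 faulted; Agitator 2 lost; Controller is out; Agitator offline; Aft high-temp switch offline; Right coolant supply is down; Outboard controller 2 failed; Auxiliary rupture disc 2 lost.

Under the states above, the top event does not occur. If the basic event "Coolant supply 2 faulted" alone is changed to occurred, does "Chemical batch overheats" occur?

Counterfactual: set "Coolant supply 2 faulted" to occurred.
Quench path fails [OR]: Rupture disc faulted=occurs, Forward temperature probe failed=occurs → at least one input occurs → occurs.
Vent system inoperative [AND]: Quench path fails=occurs, Agitator offline=not, A chilled-water valve is inoperative=occurs → not all inputs occur → does not occur.
Agitation branch lost [OR]: Vent system inoperative=not, Trip relay failed=occurs, Controller is out=not, Right coolant supply is down=not → at least one input occurs → occurs.
Cooling jacket unavailable [AND]: Standby jacket pump degraded=occurs, Aft high-temp switch offline=not → not all inputs occur → does not occur.
Temperature loop down [AND]: Quench valve faulted=occurs, Agitation branch lost=occurs, Cooling jacket unavailable=not, Quench valve 2 lost=occurs → not all inputs occur → does not occur.
Interlock chain down [OR]: Auxiliary rupture disc 2 lost=not, Temperature probe 2 stuck=occurs, Agitator 2 lost=not → at least one input occurs → occurs.
Quench path 2 unavailable [AND]: Interlock chain down=occurs, Backup chilled-water valve 2 degraded=occurs, Redundant trip relay 2 is inoperative=occurs, Outboard controller 2 failed=not → not all inputs occur → does not occur.
Chemical batch overheats [OR]: Temperature loop down=not, Quench path 2 unavailable=not, Coolant supply 2 faulted=occurs → at least one input occurs → occurs.

Yes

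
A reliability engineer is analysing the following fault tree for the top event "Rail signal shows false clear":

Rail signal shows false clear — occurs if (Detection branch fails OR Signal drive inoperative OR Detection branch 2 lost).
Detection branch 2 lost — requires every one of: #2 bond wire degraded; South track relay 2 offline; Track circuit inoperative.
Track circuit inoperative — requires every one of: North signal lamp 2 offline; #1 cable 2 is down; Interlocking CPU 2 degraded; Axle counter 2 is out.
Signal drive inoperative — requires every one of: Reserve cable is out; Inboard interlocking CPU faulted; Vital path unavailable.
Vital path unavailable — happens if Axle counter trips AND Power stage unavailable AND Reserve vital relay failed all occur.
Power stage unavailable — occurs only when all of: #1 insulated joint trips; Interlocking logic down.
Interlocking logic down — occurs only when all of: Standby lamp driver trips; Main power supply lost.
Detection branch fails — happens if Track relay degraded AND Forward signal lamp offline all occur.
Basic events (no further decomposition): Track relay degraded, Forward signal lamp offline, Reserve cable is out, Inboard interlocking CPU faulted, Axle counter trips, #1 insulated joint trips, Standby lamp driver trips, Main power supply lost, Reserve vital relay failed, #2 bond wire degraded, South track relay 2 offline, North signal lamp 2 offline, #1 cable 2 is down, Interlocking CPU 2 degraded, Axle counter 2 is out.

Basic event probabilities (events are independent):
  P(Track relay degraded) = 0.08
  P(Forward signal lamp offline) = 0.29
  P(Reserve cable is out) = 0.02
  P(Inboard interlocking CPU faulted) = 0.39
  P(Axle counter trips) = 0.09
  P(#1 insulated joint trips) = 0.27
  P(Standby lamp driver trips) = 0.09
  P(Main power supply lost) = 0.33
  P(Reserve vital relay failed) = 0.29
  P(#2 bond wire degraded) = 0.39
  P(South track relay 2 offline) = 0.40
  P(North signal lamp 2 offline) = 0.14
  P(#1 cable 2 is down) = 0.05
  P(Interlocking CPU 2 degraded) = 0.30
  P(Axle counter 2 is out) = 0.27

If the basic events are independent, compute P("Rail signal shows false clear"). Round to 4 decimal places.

0.0233

P(Detection branch fails) [AND] = 0.08 × 0.29 = 0.023200
P(Interlocking logic down) [AND] = 0.09 × 0.33 = 0.029700
P(Power stage unavailable) [AND] = 0.27 × 0.029700 = 0.008019
P(Vital path unavailable) [AND] = 0.09 × 0.008019 × 0.29 = 0.000209
P(Signal drive inoperative) [AND] = 0.02 × 0.39 × 0.000209 = 0.000002
P(Track circuit inoperative) [AND] = 0.14 × 0.05 × 0.30 × 0.27 = 0.000567
P(Detection branch 2 lost) [AND] = 0.39 × 0.40 × 0.000567 = 0.000088
P(Rail signal shows false clear) [OR] = 1 − (1−0.023200) × (1−0.000002) × (1−0.000088) = 0.023288
Rounded to 4 decimal places: P(Rail signal shows false clear) ≈ 0.0233.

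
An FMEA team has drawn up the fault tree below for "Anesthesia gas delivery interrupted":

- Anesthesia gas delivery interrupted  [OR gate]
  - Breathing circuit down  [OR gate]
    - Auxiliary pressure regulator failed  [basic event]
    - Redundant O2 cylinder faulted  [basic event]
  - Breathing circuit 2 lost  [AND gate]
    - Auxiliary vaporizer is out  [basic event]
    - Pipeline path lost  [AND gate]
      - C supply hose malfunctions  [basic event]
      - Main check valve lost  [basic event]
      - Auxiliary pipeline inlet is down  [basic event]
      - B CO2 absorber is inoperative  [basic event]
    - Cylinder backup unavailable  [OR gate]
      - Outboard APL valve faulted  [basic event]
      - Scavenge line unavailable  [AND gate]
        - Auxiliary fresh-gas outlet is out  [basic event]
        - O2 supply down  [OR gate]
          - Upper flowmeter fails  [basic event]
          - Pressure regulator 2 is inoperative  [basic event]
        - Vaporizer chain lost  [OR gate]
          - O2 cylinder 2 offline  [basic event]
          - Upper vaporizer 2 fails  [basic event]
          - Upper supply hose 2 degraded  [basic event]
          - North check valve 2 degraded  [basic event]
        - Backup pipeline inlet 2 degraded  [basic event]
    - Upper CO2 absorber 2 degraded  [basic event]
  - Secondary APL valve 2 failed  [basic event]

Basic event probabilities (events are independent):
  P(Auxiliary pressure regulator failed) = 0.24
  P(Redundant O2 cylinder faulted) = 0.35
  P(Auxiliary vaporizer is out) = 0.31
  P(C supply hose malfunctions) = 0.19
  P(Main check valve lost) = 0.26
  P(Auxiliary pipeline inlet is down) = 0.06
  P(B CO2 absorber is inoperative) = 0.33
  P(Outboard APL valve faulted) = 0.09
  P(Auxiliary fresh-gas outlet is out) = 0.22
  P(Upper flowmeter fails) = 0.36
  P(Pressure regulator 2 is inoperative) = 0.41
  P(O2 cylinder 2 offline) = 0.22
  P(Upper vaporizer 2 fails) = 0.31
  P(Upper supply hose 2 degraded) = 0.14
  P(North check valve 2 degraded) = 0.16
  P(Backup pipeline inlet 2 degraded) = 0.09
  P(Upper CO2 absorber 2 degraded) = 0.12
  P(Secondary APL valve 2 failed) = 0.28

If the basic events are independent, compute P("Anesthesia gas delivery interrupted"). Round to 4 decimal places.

0.6443

P(Breathing circuit down) [OR] = 1 − (1−0.24) × (1−0.35) = 0.506000
P(Pipeline path lost) [AND] = 0.19 × 0.26 × 0.06 × 0.33 = 0.000978
P(O2 supply down) [OR] = 1 − (1−0.36) × (1−0.41) = 0.622400
P(Vaporizer chain lost) [OR] = 1 − (1−0.22) × (1−0.31) × (1−0.14) × (1−0.16) = 0.611204
P(Scavenge line unavailable) [AND] = 0.22 × 0.622400 × 0.611204 × 0.09 = 0.007532
P(Cylinder backup unavailable) [OR] = 1 − (1−0.09) × (1−0.007532) = 0.096854
P(Breathing circuit 2 lost) [AND] = 0.31 × 0.000978 × 0.096854 × 0.12 = 0.000004
P(Anesthesia gas delivery interrupted) [OR] = 1 − (1−0.506000) × (1−0.000004) × (1−0.28) = 0.644321
Rounded to 4 decimal places: P(Anesthesia gas delivery interrupted) ≈ 0.6443.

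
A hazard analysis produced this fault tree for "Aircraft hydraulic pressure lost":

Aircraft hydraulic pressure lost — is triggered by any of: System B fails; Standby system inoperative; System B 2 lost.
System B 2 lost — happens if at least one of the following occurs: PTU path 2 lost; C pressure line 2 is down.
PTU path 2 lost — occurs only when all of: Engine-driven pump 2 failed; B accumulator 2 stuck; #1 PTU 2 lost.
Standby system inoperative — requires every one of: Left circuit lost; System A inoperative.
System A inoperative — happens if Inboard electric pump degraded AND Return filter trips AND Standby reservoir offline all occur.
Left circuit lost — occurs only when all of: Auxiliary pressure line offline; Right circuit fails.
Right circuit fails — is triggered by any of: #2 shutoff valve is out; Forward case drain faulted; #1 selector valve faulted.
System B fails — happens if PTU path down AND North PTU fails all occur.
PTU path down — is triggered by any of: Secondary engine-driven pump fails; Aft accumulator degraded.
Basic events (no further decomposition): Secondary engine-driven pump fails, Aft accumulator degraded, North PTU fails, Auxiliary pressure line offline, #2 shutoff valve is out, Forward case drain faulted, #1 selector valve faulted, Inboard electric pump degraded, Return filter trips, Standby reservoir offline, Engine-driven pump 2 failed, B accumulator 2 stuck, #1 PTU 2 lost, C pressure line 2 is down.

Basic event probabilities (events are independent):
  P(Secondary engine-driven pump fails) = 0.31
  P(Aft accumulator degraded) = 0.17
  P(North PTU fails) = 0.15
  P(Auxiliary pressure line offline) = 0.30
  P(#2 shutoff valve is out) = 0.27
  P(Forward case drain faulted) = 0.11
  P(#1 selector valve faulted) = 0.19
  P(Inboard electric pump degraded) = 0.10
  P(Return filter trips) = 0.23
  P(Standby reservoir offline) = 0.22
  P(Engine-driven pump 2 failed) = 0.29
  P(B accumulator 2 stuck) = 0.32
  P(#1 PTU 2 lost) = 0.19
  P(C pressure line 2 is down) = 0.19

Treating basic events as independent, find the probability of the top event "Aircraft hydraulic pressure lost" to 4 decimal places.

0.2558

P(PTU path down) [OR] = 1 − (1−0.31) × (1−0.17) = 0.427300
P(System B fails) [AND] = 0.427300 × 0.15 = 0.064095
P(Right circuit fails) [OR] = 1 − (1−0.27) × (1−0.11) × (1−0.19) = 0.473743
P(Left circuit lost) [AND] = 0.30 × 0.473743 = 0.142123
P(System A inoperative) [AND] = 0.10 × 0.23 × 0.22 = 0.005060
P(Standby system inoperative) [AND] = 0.142123 × 0.005060 = 0.000719
P(PTU path 2 lost) [AND] = 0.29 × 0.32 × 0.19 = 0.017632
P(System B 2 lost) [OR] = 1 − (1−0.017632) × (1−0.19) = 0.204282
P(Aircraft hydraulic pressure lost) [OR] = 1 − (1−0.064095) × (1−0.000719) × (1−0.204282) = 0.255819
Rounded to 4 decimal places: P(Aircraft hydraulic pressure lost) ≈ 0.2558.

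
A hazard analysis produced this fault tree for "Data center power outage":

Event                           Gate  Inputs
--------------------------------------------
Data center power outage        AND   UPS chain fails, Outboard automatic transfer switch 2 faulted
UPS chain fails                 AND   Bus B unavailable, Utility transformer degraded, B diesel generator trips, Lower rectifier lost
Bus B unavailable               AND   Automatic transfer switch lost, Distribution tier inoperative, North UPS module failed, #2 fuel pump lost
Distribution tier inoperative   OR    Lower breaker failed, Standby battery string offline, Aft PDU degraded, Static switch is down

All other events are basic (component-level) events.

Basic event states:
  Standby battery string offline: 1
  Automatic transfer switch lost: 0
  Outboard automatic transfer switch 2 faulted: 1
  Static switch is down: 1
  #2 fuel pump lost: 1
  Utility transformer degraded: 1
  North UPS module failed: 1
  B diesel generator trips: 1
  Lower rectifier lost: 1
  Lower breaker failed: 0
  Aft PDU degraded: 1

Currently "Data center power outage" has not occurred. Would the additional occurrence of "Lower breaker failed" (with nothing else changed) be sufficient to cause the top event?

No

Counterfactual: set "Lower breaker failed" to occurred.
Distribution tier inoperative [OR]: Lower breaker failed=occurs, Standby battery string offline=occurs, Aft PDU degraded=occurs, Static switch is down=occurs → at least one input occurs → occurs.
Bus B unavailable [AND]: Automatic transfer switch lost=not, Distribution tier inoperative=occurs, North UPS module failed=occurs, #2 fuel pump lost=occurs → not all inputs occur → does not occur.
UPS chain fails [AND]: Bus B unavailable=not, Utility transformer degraded=occurs, B diesel generator trips=occurs, Lower rectifier lost=occurs → not all inputs occur → does not occur.
Data center power outage [AND]: UPS chain fails=not, Outboard automatic transfer switch 2 faulted=occurs → not all inputs occur → does not occur.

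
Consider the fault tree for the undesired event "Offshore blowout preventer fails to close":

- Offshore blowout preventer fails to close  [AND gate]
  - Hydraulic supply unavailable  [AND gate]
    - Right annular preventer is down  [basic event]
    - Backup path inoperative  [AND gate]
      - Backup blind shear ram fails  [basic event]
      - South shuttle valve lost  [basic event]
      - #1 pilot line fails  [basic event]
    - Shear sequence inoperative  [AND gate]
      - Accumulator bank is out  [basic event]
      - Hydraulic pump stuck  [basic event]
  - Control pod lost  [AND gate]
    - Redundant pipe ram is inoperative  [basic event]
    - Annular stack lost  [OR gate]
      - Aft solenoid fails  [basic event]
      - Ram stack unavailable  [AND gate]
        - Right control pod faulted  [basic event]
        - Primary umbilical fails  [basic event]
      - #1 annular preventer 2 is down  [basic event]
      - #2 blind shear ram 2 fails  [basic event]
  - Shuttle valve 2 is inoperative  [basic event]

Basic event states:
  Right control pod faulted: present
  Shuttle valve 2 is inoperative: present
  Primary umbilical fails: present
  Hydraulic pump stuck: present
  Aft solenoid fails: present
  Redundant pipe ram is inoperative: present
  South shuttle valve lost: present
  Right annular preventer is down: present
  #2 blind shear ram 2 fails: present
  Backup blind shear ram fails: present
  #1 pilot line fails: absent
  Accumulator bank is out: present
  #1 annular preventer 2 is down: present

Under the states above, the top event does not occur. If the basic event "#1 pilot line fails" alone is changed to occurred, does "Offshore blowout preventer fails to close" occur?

Counterfactual: set "#1 pilot line fails" to occurred.
Backup path inoperative [AND]: Backup blind shear ram fails=occurs, South shuttle valve lost=occurs, #1 pilot line fails=occurs → all inputs occur → occurs.
Shear sequence inoperative [AND]: Accumulator bank is out=occurs, Hydraulic pump stuck=occurs → all inputs occur → occurs.
Hydraulic supply unavailable [AND]: Right annular preventer is down=occurs, Backup path inoperative=occurs, Shear sequence inoperative=occurs → all inputs occur → occurs.
Ram stack unavailable [AND]: Right control pod faulted=occurs, Primary umbilical fails=occurs → all inputs occur → occurs.
Annular stack lost [OR]: Aft solenoid fails=occurs, Ram stack unavailable=occurs, #1 annular preventer 2 is down=occurs, #2 blind shear ram 2 fails=occurs → at least one input occurs → occurs.
Control pod lost [AND]: Redundant pipe ram is inoperative=occurs, Annular stack lost=occurs → all inputs occur → occurs.
Offshore blowout preventer fails to close [AND]: Hydraulic supply unavailable=occurs, Control pod lost=occurs, Shuttle valve 2 is inoperative=occurs → all inputs occur → occurs.

Yes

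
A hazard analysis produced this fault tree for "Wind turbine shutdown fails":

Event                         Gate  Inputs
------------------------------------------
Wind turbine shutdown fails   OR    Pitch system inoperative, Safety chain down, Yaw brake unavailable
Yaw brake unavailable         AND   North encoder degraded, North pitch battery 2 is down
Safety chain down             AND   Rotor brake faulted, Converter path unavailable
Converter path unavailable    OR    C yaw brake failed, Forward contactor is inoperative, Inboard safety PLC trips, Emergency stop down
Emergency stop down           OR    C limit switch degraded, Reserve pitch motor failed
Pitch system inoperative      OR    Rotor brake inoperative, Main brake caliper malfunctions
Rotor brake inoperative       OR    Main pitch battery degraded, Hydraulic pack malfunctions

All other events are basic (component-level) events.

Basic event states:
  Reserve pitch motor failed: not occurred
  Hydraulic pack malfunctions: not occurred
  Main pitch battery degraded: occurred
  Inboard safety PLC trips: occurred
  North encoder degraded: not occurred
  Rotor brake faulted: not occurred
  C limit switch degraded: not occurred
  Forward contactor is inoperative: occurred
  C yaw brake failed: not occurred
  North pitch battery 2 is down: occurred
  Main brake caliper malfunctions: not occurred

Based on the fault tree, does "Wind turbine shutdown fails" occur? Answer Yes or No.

Rotor brake inoperative [OR]: Main pitch battery degraded=occurs, Hydraulic pack malfunctions=not → at least one input occurs → occurs.
Pitch system inoperative [OR]: Rotor brake inoperative=occurs, Main brake caliper malfunctions=not → at least one input occurs → occurs.
Emergency stop down [OR]: C limit switch degraded=not, Reserve pitch motor failed=not → no input occurs → does not occur.
Converter path unavailable [OR]: C yaw brake failed=not, Forward contactor is inoperative=occurs, Inboard safety PLC trips=occurs, Emergency stop down=not → at least one input occurs → occurs.
Safety chain down [AND]: Rotor brake faulted=not, Converter path unavailable=occurs → not all inputs occur → does not occur.
Yaw brake unavailable [AND]: North encoder degraded=not, North pitch battery 2 is down=occurs → not all inputs occur → does not occur.
Wind turbine shutdown fails [OR]: Pitch system inoperative=occurs, Safety chain down=not, Yaw brake unavailable=not → at least one input occurs → occurs.

Yes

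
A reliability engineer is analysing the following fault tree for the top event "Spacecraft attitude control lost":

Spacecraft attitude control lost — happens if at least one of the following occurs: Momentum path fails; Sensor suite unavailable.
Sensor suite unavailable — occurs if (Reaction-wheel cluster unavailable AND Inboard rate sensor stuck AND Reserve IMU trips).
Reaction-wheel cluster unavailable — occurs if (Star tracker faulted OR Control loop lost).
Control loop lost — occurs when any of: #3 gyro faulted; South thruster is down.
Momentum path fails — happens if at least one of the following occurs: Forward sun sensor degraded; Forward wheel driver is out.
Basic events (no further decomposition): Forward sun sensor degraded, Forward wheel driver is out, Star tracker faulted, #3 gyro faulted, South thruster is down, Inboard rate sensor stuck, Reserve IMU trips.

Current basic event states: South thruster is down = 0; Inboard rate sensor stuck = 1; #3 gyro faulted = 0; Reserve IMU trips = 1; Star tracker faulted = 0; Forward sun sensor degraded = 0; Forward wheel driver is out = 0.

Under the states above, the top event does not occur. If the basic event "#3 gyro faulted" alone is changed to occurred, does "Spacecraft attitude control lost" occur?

Counterfactual: set "#3 gyro faulted" to occurred.
Momentum path fails [OR]: Forward sun sensor degraded=not, Forward wheel driver is out=not → no input occurs → does not occur.
Control loop lost [OR]: #3 gyro faulted=occurs, South thruster is down=not → at least one input occurs → occurs.
Reaction-wheel cluster unavailable [OR]: Star tracker faulted=not, Control loop lost=occurs → at least one input occurs → occurs.
Sensor suite unavailable [AND]: Reaction-wheel cluster unavailable=occurs, Inboard rate sensor stuck=occurs, Reserve IMU trips=occurs → all inputs occur → occurs.
Spacecraft attitude control lost [OR]: Momentum path fails=not, Sensor suite unavailable=occurs → at least one input occurs → occurs.

Yes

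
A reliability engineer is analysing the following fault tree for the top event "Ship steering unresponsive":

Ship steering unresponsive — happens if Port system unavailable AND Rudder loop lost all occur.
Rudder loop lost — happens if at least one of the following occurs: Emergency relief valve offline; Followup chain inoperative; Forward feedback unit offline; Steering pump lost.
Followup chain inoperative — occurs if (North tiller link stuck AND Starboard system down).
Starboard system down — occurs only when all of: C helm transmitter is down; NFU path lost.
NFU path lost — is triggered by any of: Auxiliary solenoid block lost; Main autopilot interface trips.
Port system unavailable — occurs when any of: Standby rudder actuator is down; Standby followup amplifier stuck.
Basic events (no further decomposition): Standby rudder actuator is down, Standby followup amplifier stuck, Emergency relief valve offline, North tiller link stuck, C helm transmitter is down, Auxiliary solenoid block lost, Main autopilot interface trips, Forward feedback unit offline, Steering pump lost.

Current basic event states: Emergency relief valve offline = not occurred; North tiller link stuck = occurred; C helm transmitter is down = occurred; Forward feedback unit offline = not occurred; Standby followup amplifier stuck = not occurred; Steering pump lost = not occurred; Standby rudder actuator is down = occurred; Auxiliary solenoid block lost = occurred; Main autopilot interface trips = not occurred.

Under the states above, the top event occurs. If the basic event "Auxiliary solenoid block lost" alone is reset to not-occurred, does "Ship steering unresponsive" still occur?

No

Counterfactual: set "Auxiliary solenoid block lost" to not occurred.
Port system unavailable [OR]: Standby rudder actuator is down=occurs, Standby followup amplifier stuck=not → at least one input occurs → occurs.
NFU path lost [OR]: Auxiliary solenoid block lost=not, Main autopilot interface trips=not → no input occurs → does not occur.
Starboard system down [AND]: C helm transmitter is down=occurs, NFU path lost=not → not all inputs occur → does not occur.
Followup chain inoperative [AND]: North tiller link stuck=occurs, Starboard system down=not → not all inputs occur → does not occur.
Rudder loop lost [OR]: Emergency relief valve offline=not, Followup chain inoperative=not, Forward feedback unit offline=not, Steering pump lost=not → no input occurs → does not occur.
Ship steering unresponsive [AND]: Port system unavailable=occurs, Rudder loop lost=not → not all inputs occur → does not occur.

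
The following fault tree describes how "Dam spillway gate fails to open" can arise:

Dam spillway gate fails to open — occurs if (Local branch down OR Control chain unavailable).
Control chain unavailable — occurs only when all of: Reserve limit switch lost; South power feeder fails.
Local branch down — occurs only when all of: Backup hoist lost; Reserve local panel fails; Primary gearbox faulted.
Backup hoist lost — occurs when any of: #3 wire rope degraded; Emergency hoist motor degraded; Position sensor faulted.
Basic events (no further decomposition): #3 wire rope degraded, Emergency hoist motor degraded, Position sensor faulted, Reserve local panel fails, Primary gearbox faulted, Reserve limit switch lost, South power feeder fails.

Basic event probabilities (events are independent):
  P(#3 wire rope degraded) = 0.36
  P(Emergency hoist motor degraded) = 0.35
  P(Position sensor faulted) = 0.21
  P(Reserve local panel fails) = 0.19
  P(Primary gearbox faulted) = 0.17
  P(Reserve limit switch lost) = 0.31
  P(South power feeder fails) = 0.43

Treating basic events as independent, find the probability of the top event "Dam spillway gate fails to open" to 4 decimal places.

P(Backup hoist lost) [OR] = 1 − (1−0.36) × (1−0.35) × (1−0.21) = 0.671360
P(Local branch down) [AND] = 0.671360 × 0.19 × 0.17 = 0.021685
P(Control chain unavailable) [AND] = 0.31 × 0.43 = 0.133300
P(Dam spillway gate fails to open) [OR] = 1 − (1−0.021685) × (1−0.133300) = 0.152094
Rounded to 4 decimal places: P(Dam spillway gate fails to open) ≈ 0.1521.

0.1521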